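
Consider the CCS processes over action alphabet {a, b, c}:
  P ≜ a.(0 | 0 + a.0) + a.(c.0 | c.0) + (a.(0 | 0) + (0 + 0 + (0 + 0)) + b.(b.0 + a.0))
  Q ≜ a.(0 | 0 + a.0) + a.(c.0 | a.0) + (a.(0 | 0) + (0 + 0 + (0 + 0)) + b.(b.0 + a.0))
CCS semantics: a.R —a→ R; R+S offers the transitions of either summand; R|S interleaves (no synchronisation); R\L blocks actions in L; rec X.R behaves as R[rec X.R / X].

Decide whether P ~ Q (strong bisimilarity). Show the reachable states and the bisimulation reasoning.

Reachable graph of P (8 states):
  s0 = a.(0 | 0 + a.0) + a.(c.0 | c.0) + (a.(0 | 0) + (0 + 0 + (0 + 0)) + b.(b.0 + a.0)) :: --a--▸ s1, --a--▸ s2, --a--▸ s3, --b--▸ s4
  s1 = 0 | 0 :: deadlocked
  s2 = 0 | 0 + a.0 :: --a--▸ s5
  s3 = c.0 | c.0 :: --c--▸ s6, --c--▸ s7
  s4 = b.0 + a.0 :: --a--▸ s5, --b--▸ s5
  s5 = 0 :: deadlocked
  s6 = 0 | c.0 :: --c--▸ s1
  s7 = c.0 | 0 :: --c--▸ s1
Reachable graph of Q (8 states):
  t0 = a.(0 | 0 + a.0) + a.(c.0 | a.0) + (a.(0 | 0) + (0 + 0 + (0 + 0)) + b.(b.0 + a.0)) :: --a--▸ t1, --a--▸ t2, --a--▸ t3, --b--▸ t4
  t1 = 0 | 0 :: deadlocked
  t2 = 0 | 0 + a.0 :: --a--▸ t5
  t3 = c.0 | a.0 :: --a--▸ t6, --c--▸ t7
  t4 = b.0 + a.0 :: --a--▸ t5, --b--▸ t5
  t5 = 0 :: deadlocked
  t6 = c.0 | 0 :: --c--▸ t1
  t7 = 0 | a.0 :: --a--▸ t1
Coarsest stable partition (strong bisimilarity classes):
  B0 = {s0}
  B1 = {s1, s5, t1, t5}
  B2 = {s3}
  B3 = {s6, s7, t6}
  B4 = {s2, t2, t7}
  B5 = {s4, t4}
  B6 = {t0}
  B7 = {t3}
s0 ∈ B0, t0 ∈ B6 → different blocks

NO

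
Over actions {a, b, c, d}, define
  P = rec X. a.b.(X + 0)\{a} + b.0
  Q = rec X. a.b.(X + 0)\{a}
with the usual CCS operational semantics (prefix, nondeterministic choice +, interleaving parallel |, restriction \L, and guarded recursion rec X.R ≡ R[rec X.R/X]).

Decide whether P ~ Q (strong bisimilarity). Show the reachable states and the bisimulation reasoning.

Reachable graph of P (5 states):
  m0 = rec X. a.b.(X + 0)\{a} + b.0 :: =a=> m1, =b=> m2
  m1 = b.((rec X. a.b.(X + 0)\{a} + b.0) + 0)\{a} :: =b=> m3
  m2 = 0 :: deadlocked
  m3 = ((rec X. a.b.(X + 0)\{a} + b.0) + 0)\{a} :: =b=> m4
  m4 = 0\{a} :: deadlocked
Reachable graph of Q (3 states):
  n0 = rec X. a.b.(X + 0)\{a} :: =a=> n1
  n1 = b.((rec X. a.b.(X + 0)\{a}) + 0)\{a} :: =b=> n2
  n2 = ((rec X. a.b.(X + 0)\{a}) + 0)\{a} :: deadlocked
Bisimilarity quotient blocks:
  B0 = {m0}
  B1 = {m2, m4, n2}
  B2 = {m1}
  B3 = {m3, n1}
  B4 = {n0}
m0 ∈ B0, n0 ∈ B4 → different blocks

P ≁ Q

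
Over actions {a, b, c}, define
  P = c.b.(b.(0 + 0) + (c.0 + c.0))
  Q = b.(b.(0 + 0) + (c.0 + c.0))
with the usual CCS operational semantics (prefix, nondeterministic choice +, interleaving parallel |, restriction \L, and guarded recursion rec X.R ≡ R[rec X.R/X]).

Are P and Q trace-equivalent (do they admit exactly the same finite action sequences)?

trace-distinct — witness ⟨c⟩

LTS(P): 5 reachable states
  u0 = c.b.(b.(0 + 0) + (c.0 + c.0)) | --c--▸ u1
  u1 = b.(b.(0 + 0) + (c.0 + c.0)) | --b--▸ u2
  u2 = b.(0 + 0) + (c.0 + c.0) | --b--▸ u3, --c--▸ u4
  u3 = 0 + 0 | deadlocked
  u4 = 0 | deadlocked
LTS(Q): 4 reachable states
  v0 = b.(b.(0 + 0) + (c.0 + c.0)) | --b--▸ v1
  v1 = b.(0 + 0) + (c.0 + c.0) | --b--▸ v2, --c--▸ v3
  v2 = 0 + 0 | deadlocked
  v3 = 0 | deadlocked
Executing c from P (initial set {u0}):
  [1] c ⇒ {u1}
  P completes σ.
Executing c from Q (initial set {v0}):
  [1] c ⇒ ∅ (Q stuck)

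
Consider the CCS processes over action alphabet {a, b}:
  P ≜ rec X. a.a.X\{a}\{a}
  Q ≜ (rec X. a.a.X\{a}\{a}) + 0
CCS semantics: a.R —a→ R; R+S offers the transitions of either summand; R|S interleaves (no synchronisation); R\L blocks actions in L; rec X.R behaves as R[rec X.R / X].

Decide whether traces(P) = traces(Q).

traces(P) = traces(Q)

P's transition system — 3 states:
  s0 = rec X. a.a.X\{a}\{a} has moves -a-> s1
  s1 = a.(rec X. a.a.X\{a}\{a})\{a}\{a} has moves -a-> s2
  s2 = (rec X. a.a.X\{a}\{a})\{a}\{a} has moves deadlocked
Q's transition system — 3 states:
  t0 = (rec X. a.a.X\{a}\{a}) + 0 has moves -a-> t1
  t1 = a.(rec X. a.a.X\{a}\{a})\{a}\{a} has moves -a-> t2
  t2 = (rec X. a.a.X\{a}\{a})\{a}\{a} has moves deadlocked
Partition-refinement fixed point:
  B0 = {s0, t0}
  B1 = {s1, t1}
  B2 = {s2, t2}
s0 ∈ B0, t0 ∈ B0 → same block
Bisimilar ⇒ trace-equivalent.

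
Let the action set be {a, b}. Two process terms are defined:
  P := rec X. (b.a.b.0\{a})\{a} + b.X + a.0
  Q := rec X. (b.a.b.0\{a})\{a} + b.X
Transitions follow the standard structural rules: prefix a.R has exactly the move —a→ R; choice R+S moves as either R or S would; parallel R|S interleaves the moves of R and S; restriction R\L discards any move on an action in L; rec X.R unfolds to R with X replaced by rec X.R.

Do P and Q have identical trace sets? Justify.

traces(P) ≠ traces(Q) — witness ⟨a⟩

Reachable graph of P (3 states):
  p0 = rec X. (b.a.b.0\{a})\{a} + b.X + a.0 → =a=> p1, =b=> p0, =b=> p2
  p1 = 0 → ∅
  p2 = (a.b.0\{a})\{a} → ∅
Reachable graph of Q (2 states):
  q0 = rec X. (b.a.b.0\{a})\{a} + b.X → =b=> q0, =b=> q1
  q1 = (a.b.0\{a})\{a} → ∅
Trace ⟨a⟩ through P, begin at {p0}:
  [1] a ⇒ {p1}
  P completes σ.
Trace ⟨a⟩ through Q, begin at {q0}:
  [1] a ⇒ no successor for Q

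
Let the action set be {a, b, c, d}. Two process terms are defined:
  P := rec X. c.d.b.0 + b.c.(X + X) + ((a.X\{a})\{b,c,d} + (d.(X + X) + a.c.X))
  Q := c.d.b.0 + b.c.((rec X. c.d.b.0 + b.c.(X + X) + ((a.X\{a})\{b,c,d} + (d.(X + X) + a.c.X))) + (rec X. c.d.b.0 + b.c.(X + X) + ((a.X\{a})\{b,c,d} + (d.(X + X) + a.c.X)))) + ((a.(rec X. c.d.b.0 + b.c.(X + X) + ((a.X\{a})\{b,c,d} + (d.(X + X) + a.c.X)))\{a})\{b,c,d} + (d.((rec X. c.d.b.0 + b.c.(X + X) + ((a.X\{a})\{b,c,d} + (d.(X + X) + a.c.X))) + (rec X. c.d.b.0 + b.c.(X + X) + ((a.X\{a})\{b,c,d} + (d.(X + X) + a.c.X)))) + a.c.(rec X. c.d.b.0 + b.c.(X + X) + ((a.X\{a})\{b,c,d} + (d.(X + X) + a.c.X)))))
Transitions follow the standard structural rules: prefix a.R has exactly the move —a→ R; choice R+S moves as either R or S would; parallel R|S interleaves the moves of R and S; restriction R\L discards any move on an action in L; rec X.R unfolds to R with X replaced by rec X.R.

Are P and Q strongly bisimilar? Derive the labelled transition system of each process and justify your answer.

YES

LTS(P): 8 reachable states
  m0 = rec X. c.d.b.0 + b.c.(X + X) + ((a.X\{a})\{b,c,d} + (d.(X + X) + a.c.X)) | ··a··> m1, ··a··> m2, ··b··> m3, ··c··> m4, ··d··> m5
  m1 = (rec X. c.d.b.0 + b.c.(X + X) + ((a.X\{a})\{b,c,d} + (d.(X + X) + a.c.X)))\{a}\{b,c,d} | (no moves)
  m2 = c.(rec X. c.d.b.0 + b.c.(X + X) + ((a.X\{a})\{b,c,d} + (d.(X + X) + a.c.X))) | ··c··> m0
  m3 = c.((rec X. c.d.b.0 + b.c.(X + X) + ((a.X\{a})\{b,c,d} + (d.(X + X) + a.c.X))) + (rec X. c.d.b.0 + b.c.(X + X) + ((a.X\{a})\{b,c,d} + (d.(X + X) + a.c.X)))) | ··c··> m5
  m4 = d.b.0 | ··d··> m6
  m5 = (rec X. c.d.b.0 + b.c.(X + X) + ((a.X\{a})\{b,c,d} + (d.(X + X) + a.c.X))) + (rec X. c.d.b.0 + b.c.(X + X) + ((a.X\{a})\{b,c,d} + (d.(X + X) + a.c.X))) | ··a··> m1, ··a··> m2, ··b··> m3, ··c··> m4, ··d··> m5
  m6 = b.0 | ··b··> m7
  m7 = 0 | (no moves)
LTS(Q): 9 reachable states
  n0 = c.d.b.0 + b.c.((rec X. c.d.b.0 + b.c.(X + X) + ((a.X\{a})\{b,c,d} + (d.(X + X) + a.c.X))) + (rec X. c.d.b.0 + b.c.(X + X) + ((a.X\{a})\{b,c,d} + (d.(X + X) + a.c.X)))) + ((a.(rec X. c.d.b.0 + b.c.(X + X) + ((a.X\{a})\{b,c,d} + (d.(X + X) + a.c.X)))\{a})\{b,c,d} + (d.((rec X. c.d.b.0 + b.c.(X + X) + ((a.X\{a})\{b,c,d} + (d.(X + X) + a.c.X))) + (rec X. c.d.b.0 + b.c.(X + X) + ((a.X\{a})\{b,c,d} + (d.(X + X) + a.c.X)))) + a.c.(rec X. c.d.b.0 + b.c.(X + X) + ((a.X\{a})\{b,c,d} + (d.(X + X) + a.c.X))))) | ··a··> n1, ··a··> n2, ··b··> n3, ··c··> n4, ··d··> n5
  n1 = (rec X. c.d.b.0 + b.c.(X + X) + ((a.X\{a})\{b,c,d} + (d.(X + X) + a.c.X)))\{a}\{b,c,d} | (no moves)
  n2 = c.(rec X. c.d.b.0 + b.c.(X + X) + ((a.X\{a})\{b,c,d} + (d.(X + X) + a.c.X))) | ··c··> n6
  n3 = c.((rec X. c.d.b.0 + b.c.(X + X) + ((a.X\{a})\{b,c,d} + (d.(X + X) + a.c.X))) + (rec X. c.d.b.0 + b.c.(X + X) + ((a.X\{a})\{b,c,d} + (d.(X + X) + a.c.X)))) | ··c··> n5
  n4 = d.b.0 | ··d··> n7
  n5 = (rec X. c.d.b.0 + b.c.(X + X) + ((a.X\{a})\{b,c,d} + (d.(X + X) + a.c.X))) + (rec X. c.d.b.0 + b.c.(X + X) + ((a.X\{a})\{b,c,d} + (d.(X + X) + a.c.X))) | ··a··> n1, ··a··> n2, ··b··> n3, ··c··> n4, ··d··> n5
  n6 = rec X. c.d.b.0 + b.c.(X + X) + ((a.X\{a})\{b,c,d} + (d.(X + X) + a.c.X)) | ··a··> n1, ··a··> n2, ··b··> n3, ··c··> n4, ··d··> n5
  n7 = b.0 | ··b··> n8
  n8 = 0 | (no moves)
Coarsest stable partition (strong bisimilarity classes):
  B0 = {m0, m5, n0, n5, n6}
  B1 = {m2, m3, n2, n3}
  B2 = {m4, n4}
  B3 = {m6, n7}
  B4 = {m1, m7, n1, n8}
m0 ∈ B0, n0 ∈ B0 → same block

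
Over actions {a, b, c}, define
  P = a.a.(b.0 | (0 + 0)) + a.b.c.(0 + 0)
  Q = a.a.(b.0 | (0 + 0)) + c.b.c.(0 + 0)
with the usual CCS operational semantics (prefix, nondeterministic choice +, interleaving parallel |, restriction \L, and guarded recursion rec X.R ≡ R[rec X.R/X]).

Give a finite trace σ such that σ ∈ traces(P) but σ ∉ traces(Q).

ab

LTS(P): 7 reachable states
  u0 = a.a.(b.0 | (0 + 0)) + a.b.c.(0 + 0) :: =a=> u1, =a=> u2
  u1 = a.(b.0 | (0 + 0)) :: =a=> u3
  u2 = b.c.(0 + 0) :: =b=> u4
  u3 = b.0 | (0 + 0) :: =b=> u5
  u4 = c.(0 + 0) :: =c=> u6
  u5 = 0 | (0 + 0) :: deadlocked
  u6 = 0 + 0 :: deadlocked
LTS(Q): 7 reachable states
  v0 = a.a.(b.0 | (0 + 0)) + c.b.c.(0 + 0) :: =a=> v1, =c=> v2
  v1 = a.(b.0 | (0 + 0)) :: =a=> v3
  v2 = b.c.(0 + 0) :: =b=> v4
  v3 = b.0 | (0 + 0) :: =b=> v5
  v4 = c.(0 + 0) :: =c=> v6
  v5 = 0 | (0 + 0) :: deadlocked
  v6 = 0 + 0 :: deadlocked
Trace ⟨ab⟩ through P, begin at {u0}:
  [1] a ⇒ {u1, u2}
  [2] b ⇒ {u4}
  ✓ P
Trace ⟨ab⟩ through Q, begin at {v0}:
  [1] a ⇒ {v1}
  [2] b ⇒ no successor for Q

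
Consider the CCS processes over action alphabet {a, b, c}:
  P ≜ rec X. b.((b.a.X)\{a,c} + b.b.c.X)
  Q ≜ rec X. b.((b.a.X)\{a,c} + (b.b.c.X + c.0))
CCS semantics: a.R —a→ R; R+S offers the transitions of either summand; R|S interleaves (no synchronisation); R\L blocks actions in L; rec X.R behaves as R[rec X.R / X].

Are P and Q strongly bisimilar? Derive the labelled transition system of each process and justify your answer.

NO

LTS(P): 5 reachable states
  s0 = rec X. b.((b.a.X)\{a,c} + b.b.c.X) ⊢ ··b··> s1
  s1 = (b.a.(rec X. b.((b.a.X)\{a,c} + b.b.c.X)))\{a,c} + b.b.c.(rec X. b.((b.a.X)\{a,c} + b.b.c.X)) ⊢ ··b··> s2, ··b··> s3
  s2 = (a.(rec X. b.((b.a.X)\{a,c} + b.b.c.X)))\{a,c} ⊢ ·
  s3 = b.c.(rec X. b.((b.a.X)\{a,c} + b.b.c.X)) ⊢ ··b··> s4
  s4 = c.(rec X. b.((b.a.X)\{a,c} + b.b.c.X)) ⊢ ··c··> s0
LTS(Q): 6 reachable states
  t0 = rec X. b.((b.a.X)\{a,c} + (b.b.c.X + c.0)) ⊢ ··b··> t1
  t1 = (b.a.(rec X. b.((b.a.X)\{a,c} + (b.b.c.X + c.0))))\{a,c} + (b.b.c.(rec X. b.((b.a.X)\{a,c} + (b.b.c.X + c.0))) + c.0) ⊢ ··b··> t2, ··b··> t3, ··c··> t4
  t2 = (a.(rec X. b.((b.a.X)\{a,c} + (b.b.c.X + c.0))))\{a,c} ⊢ ·
  t3 = b.c.(rec X. b.((b.a.X)\{a,c} + (b.b.c.X + c.0))) ⊢ ··b··> t5
  t4 = 0 ⊢ ·
  t5 = c.(rec X. b.((b.a.X)\{a,c} + (b.b.c.X + c.0))) ⊢ ··c··> t0
Coarsest stable partition (strong bisimilarity classes):
  B0 = {s0}
  B1 = {s1}
  B2 = {s3}
  B3 = {s4}
  B4 = {s2, t2, t4}
  B5 = {t0}
  B6 = {t1}
  B7 = {t3}
  B8 = {t5}
s0 ∈ B0, t0 ∈ B5 → different blocks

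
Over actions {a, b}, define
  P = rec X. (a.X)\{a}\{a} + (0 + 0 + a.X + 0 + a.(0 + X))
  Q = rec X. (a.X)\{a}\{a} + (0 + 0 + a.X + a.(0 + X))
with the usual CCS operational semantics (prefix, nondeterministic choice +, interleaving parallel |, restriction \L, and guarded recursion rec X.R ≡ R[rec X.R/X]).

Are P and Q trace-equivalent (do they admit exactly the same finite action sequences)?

P's transition system — 2 states:
  u0 = rec X. (a.X)\{a}\{a} + (0 + 0 + a.X + 0 + a.(0 + X)) :: ··a··> u0, ··a··> u1
  u1 = 0 + (rec X. (a.X)\{a}\{a} + (0 + 0 + a.X + 0 + a.(0 + X))) :: ··a··> u0, ··a··> u1
Q's transition system — 2 states:
  v0 = rec X. (a.X)\{a}\{a} + (0 + 0 + a.X + a.(0 + X)) :: ··a··> v0, ··a··> v1
  v1 = 0 + (rec X. (a.X)\{a}\{a} + (0 + 0 + a.X + a.(0 + X))) :: ··a··> v0, ··a··> v1
Bisimilarity quotient blocks:
  B0 = {u0, u1, v0, v1}
u0 ∈ B0, v0 ∈ B0 → same block
Bisimilar ⇒ trace-equivalent.

traces(P) = traces(Q)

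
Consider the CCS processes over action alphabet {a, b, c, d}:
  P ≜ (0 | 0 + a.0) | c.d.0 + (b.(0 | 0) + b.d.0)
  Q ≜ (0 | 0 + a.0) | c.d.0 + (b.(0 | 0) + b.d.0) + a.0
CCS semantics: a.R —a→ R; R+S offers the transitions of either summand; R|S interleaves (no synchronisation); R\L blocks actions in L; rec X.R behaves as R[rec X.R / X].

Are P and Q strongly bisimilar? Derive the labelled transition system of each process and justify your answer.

P's transition system — 8 states:
  p0 = (0 | 0 + a.0) | c.d.0 + (b.(0 | 0) + b.d.0) | ··a··> p1, ··b··> p2, ··b··> p3, ··c··> p4
  p1 = 0 | c.d.0 | ··c··> p5
  p2 = 0 | 0 | stopped
  p3 = d.0 | ··d··> p6
  p4 = (0 | 0 + a.0) | d.0 | ··a··> p5, ··d··> p7
  p5 = 0 | d.0 | ··d··> p2
  p6 = 0 | stopped
  p7 = (0 | 0 + a.0) | 0 | ··a··> p2
Q's transition system — 8 states:
  q0 = (0 | 0 + a.0) | c.d.0 + (b.(0 | 0) + b.d.0) + a.0 | ··a··> q1, ··a··> q2, ··b··> q3, ··b··> q4, ··c··> q5
  q1 = 0 | stopped
  q2 = 0 | c.d.0 | ··c··> q6
  q3 = 0 | 0 | stopped
  q4 = d.0 | ··d··> q1
  q5 = (0 | 0 + a.0) | d.0 | ··a··> q6, ··d··> q7
  q6 = 0 | d.0 | ··d··> q3
  q7 = (0 | 0 + a.0) | 0 | ··a··> q3
Partition-refinement fixed point:
  B0 = {p0}
  B1 = {p1, q2}
  B2 = {p3, p5, q4, q6}
  B3 = {p2, p6, q1, q3}
  B4 = {p4, q5}
  B5 = {p7, q7}
  B6 = {q0}
p0 ∈ B0, q0 ∈ B6 → different blocks

P ≁ Q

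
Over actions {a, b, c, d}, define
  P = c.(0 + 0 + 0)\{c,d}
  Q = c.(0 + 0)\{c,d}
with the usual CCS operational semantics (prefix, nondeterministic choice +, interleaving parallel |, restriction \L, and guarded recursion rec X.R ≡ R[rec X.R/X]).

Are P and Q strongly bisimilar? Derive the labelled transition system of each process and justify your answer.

bisimilar

LTS(P): 2 reachable states
  u0 = c.(0 + 0 + 0)\{c,d} → =c=> u1
  u1 = (0 + 0 + 0)\{c,d} → ∅
LTS(Q): 2 reachable states
  v0 = c.(0 + 0)\{c,d} → =c=> v1
  v1 = (0 + 0)\{c,d} → ∅
Partition-refinement fixed point:
  B0 = {u0, v0}
  B1 = {u1, v1}
u0 ∈ B0, v0 ∈ B0 → same block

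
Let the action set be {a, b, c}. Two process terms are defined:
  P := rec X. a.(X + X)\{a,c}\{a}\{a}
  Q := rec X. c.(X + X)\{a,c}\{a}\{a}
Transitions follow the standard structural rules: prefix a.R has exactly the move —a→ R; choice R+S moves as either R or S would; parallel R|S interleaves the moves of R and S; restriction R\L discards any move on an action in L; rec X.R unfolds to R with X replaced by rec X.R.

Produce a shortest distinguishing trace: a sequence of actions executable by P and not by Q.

a

P's transition system — 2 states:
  m0 = rec X. a.(X + X)\{a,c}\{a}\{a} has moves -a-> m1
  m1 = ((rec X. a.(X + X)\{a,c}\{a}\{a}) + (rec X. a.(X + X)\{a,c}\{a}\{a}))\{a,c}\{a}\{a} has moves stopped
Q's transition system — 2 states:
  n0 = rec X. c.(X + X)\{a,c}\{a}\{a} has moves -c-> n1
  n1 = ((rec X. c.(X + X)\{a,c}\{a}\{a}) + (rec X. c.(X + X)\{a,c}\{a}\{a}))\{a,c}\{a}\{a} has moves stopped
Trace ⟨a⟩ through P, begin at {m0}:
  [1] a ⇒ {m1}
  ✓ P
Trace ⟨a⟩ through Q, begin at {n0}:
  [1] a ⇒ ∅  — Q cannot continue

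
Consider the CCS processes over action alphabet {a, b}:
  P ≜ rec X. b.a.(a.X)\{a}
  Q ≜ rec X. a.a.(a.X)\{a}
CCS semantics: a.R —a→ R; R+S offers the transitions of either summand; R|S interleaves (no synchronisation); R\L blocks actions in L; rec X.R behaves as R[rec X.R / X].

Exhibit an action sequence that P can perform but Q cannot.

Reachable graph of P (3 states):
  s0 = rec X. b.a.(a.X)\{a} has moves =b=> s1
  s1 = a.(a.(rec X. b.a.(a.X)\{a}))\{a} has moves =a=> s2
  s2 = (a.(rec X. b.a.(a.X)\{a}))\{a} has moves stopped
Reachable graph of Q (3 states):
  t0 = rec X. a.a.(a.X)\{a} has moves =a=> t1
  t1 = a.(a.(rec X. a.a.(a.X)\{a}))\{a} has moves =a=> t2
  t2 = (a.(rec X. a.a.(a.X)\{a}))\{a} has moves stopped
Run σ = ⟨b⟩ on P: start {s0}
  step 1 (b): {s1}
  ✓ P
Run σ = ⟨b⟩ on Q: start {t0}
  step 1 (b): ∅  — Q cannot continue

b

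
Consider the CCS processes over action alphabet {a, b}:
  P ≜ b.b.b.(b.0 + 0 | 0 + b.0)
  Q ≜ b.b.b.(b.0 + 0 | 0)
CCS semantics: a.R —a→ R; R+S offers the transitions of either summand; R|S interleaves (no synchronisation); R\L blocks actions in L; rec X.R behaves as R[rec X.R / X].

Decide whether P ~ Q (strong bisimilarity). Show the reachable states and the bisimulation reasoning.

Reachable graph of P (5 states):
  u0 = b.b.b.(b.0 + 0 | 0 + b.0) | -b-> u1
  u1 = b.b.(b.0 + 0 | 0 + b.0) | -b-> u2
  u2 = b.(b.0 + 0 | 0 + b.0) | -b-> u3
  u3 = b.0 + 0 | 0 + b.0 | -b-> u4
  u4 = 0 | (no moves)
Reachable graph of Q (5 states):
  v0 = b.b.b.(b.0 + 0 | 0) | -b-> v1
  v1 = b.b.(b.0 + 0 | 0) | -b-> v2
  v2 = b.(b.0 + 0 | 0) | -b-> v3
  v3 = b.0 + 0 | 0 | -b-> v4
  v4 = 0 | (no moves)
Bisimilarity quotient blocks:
  B0 = {u0, v0}
  B1 = {u1, v1}
  B2 = {u2, v2}
  B3 = {u3, v3}
  B4 = {u4, v4}
u0 ∈ B0, v0 ∈ B0 → same block

YES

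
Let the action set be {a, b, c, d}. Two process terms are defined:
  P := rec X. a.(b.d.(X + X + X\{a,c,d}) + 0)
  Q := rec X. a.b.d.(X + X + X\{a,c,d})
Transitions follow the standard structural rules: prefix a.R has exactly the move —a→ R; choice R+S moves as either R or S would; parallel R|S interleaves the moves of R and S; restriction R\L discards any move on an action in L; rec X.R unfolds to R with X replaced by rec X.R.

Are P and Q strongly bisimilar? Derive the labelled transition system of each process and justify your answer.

LTS(P): 4 reachable states
  u0 = rec X. a.(b.d.(X + X + X\{a,c,d}) + 0) | -a-> u1
  u1 = b.d.((rec X. a.(b.d.(X + X + X\{a,c,d}) + 0)) + (rec X. a.(b.d.(X + X + X\{a,c,d}) + 0)) + (rec X. a.(b.d.(X + X + X\{a,c,d}) + 0))\{a,c,d}) + 0 | -b-> u2
  u2 = d.((rec X. a.(b.d.(X + X + X\{a,c,d}) + 0)) + (rec X. a.(b.d.(X + X + X\{a,c,d}) + 0)) + (rec X. a.(b.d.(X + X + X\{a,c,d}) + 0))\{a,c,d}) | -d-> u3
  u3 = (rec X. a.(b.d.(X + X + X\{a,c,d}) + 0)) + (rec X. a.(b.d.(X + X + X\{a,c,d}) + 0)) + (rec X. a.(b.d.(X + X + X\{a,c,d}) + 0))\{a,c,d} | -a-> u1
LTS(Q): 4 reachable states
  v0 = rec X. a.b.d.(X + X + X\{a,c,d}) | -a-> v1
  v1 = b.d.((rec X. a.b.d.(X + X + X\{a,c,d})) + (rec X. a.b.d.(X + X + X\{a,c,d})) + (rec X. a.b.d.(X + X + X\{a,c,d}))\{a,c,d}) | -b-> v2
  v2 = d.((rec X. a.b.d.(X + X + X\{a,c,d})) + (rec X. a.b.d.(X + X + X\{a,c,d})) + (rec X. a.b.d.(X + X + X\{a,c,d}))\{a,c,d}) | -d-> v3
  v3 = (rec X. a.b.d.(X + X + X\{a,c,d})) + (rec X. a.b.d.(X + X + X\{a,c,d})) + (rec X. a.b.d.(X + X + X\{a,c,d}))\{a,c,d} | -a-> v1
Coarsest stable partition (strong bisimilarity classes):
  B0 = {u0, u3, v0, v3}
  B1 = {u1, v1}
  B2 = {u2, v2}
u0 ∈ B0, v0 ∈ B0 → same block

bisimilar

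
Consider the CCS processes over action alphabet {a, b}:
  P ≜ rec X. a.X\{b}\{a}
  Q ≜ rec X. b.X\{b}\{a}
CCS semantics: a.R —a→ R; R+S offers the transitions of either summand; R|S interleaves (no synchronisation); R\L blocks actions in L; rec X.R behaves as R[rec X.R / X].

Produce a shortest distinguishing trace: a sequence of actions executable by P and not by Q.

a

P's transition system — 2 states:
  p0 = rec X. a.X\{b}\{a} :: ··a··> p1
  p1 = (rec X. a.X\{b}\{a})\{b}\{a} :: ·
Q's transition system — 2 states:
  q0 = rec X. b.X\{b}\{a} :: ··b··> q1
  q1 = (rec X. b.X\{b}\{a})\{b}\{a} :: ·
Run σ = ⟨a⟩ on P: start {p0}
  [1] a ⇒ {p1}
  P completes σ.
Run σ = ⟨a⟩ on Q: start {q0}
  [1] a ⇒ ∅  — Q cannot continue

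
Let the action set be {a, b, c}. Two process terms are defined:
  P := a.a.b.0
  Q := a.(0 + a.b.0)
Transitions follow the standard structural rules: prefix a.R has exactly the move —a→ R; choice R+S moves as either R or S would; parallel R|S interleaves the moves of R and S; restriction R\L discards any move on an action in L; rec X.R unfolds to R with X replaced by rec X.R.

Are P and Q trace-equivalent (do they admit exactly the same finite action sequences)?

trace-equivalent

LTS(P): 4 reachable states
  p0 = a.a.b.0 ⊢ —a→ p1
  p1 = a.b.0 ⊢ —a→ p2
  p2 = b.0 ⊢ —b→ p3
  p3 = 0 ⊢ stopped
LTS(Q): 4 reachable states
  q0 = a.(0 + a.b.0) ⊢ —a→ q1
  q1 = 0 + a.b.0 ⊢ —a→ q2
  q2 = b.0 ⊢ —b→ q3
  q3 = 0 ⊢ stopped
Partition-refinement fixed point:
  B0 = {p0, q0}
  B1 = {p1, q1}
  B2 = {p2, q2}
  B3 = {p3, q3}
p0 ∈ B0, q0 ∈ B0 → same block
Bisimilar ⇒ trace-equivalent.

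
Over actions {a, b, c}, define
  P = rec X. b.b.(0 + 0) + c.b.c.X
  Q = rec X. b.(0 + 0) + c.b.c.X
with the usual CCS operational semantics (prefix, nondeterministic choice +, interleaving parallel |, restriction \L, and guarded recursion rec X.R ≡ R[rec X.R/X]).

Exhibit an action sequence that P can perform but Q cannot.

LTS(P): 5 reachable states
  s0 = rec X. b.b.(0 + 0) + c.b.c.X → —b→ s1, —c→ s2
  s1 = b.(0 + 0) → —b→ s3
  s2 = b.c.(rec X. b.b.(0 + 0) + c.b.c.X) → —b→ s4
  s3 = 0 + 0 → ∅
  s4 = c.(rec X. b.b.(0 + 0) + c.b.c.X) → —c→ s0
LTS(Q): 4 reachable states
  t0 = rec X. b.(0 + 0) + c.b.c.X → —b→ t1, —c→ t2
  t1 = 0 + 0 → ∅
  t2 = b.c.(rec X. b.(0 + 0) + c.b.c.X) → —b→ t3
  t3 = c.(rec X. b.(0 + 0) + c.b.c.X) → —c→ t0
Run σ = ⟨bb⟩ on P: start {s0}
  step 1 (b): {s1}
  step 2 (b): {s3}
  — P admits the full trace.
Run σ = ⟨bb⟩ on Q: start {t0}
  step 1 (b): {t1}
  step 2 (b): ∅ (Q stuck)

bb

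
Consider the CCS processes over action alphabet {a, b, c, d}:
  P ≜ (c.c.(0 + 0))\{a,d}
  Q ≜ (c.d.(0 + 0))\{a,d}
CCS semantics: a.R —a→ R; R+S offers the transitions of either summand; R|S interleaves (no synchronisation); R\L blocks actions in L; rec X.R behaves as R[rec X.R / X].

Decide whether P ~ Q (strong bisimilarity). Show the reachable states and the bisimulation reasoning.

not bisimilar

P's transition system — 3 states:
  u0 = (c.c.(0 + 0))\{a,d} ⊢ -c-> u1
  u1 = (c.(0 + 0))\{a,d} ⊢ -c-> u2
  u2 = (0 + 0)\{a,d} ⊢ stopped
Q's transition system — 2 states:
  v0 = (c.d.(0 + 0))\{a,d} ⊢ -c-> v1
  v1 = (d.(0 + 0))\{a,d} ⊢ stopped
Bisimilarity quotient blocks:
  B0 = {u0}
  B1 = {u1, v0}
  B2 = {u2, v1}
u0 ∈ B0, v0 ∈ B1 → different blocks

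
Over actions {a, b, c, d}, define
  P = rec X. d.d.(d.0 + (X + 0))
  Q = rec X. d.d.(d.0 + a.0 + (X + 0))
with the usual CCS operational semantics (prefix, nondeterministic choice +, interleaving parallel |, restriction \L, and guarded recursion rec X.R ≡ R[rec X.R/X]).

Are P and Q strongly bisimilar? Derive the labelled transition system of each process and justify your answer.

Reachable graph of P (4 states):
  m0 = rec X. d.d.(d.0 + (X + 0)) :: —d→ m1
  m1 = d.(d.0 + ((rec X. d.d.(d.0 + (X + 0))) + 0)) :: —d→ m2
  m2 = d.0 + ((rec X. d.d.(d.0 + (X + 0))) + 0) :: —d→ m1, —d→ m3
  m3 = 0 :: ∅
Reachable graph of Q (4 states):
  n0 = rec X. d.d.(d.0 + a.0 + (X + 0)) :: —d→ n1
  n1 = d.(d.0 + a.0 + ((rec X. d.d.(d.0 + a.0 + (X + 0))) + 0)) :: —d→ n2
  n2 = d.0 + a.0 + ((rec X. d.d.(d.0 + a.0 + (X + 0))) + 0) :: —a→ n3, —d→ n1, —d→ n3
  n3 = 0 :: ∅
Coarsest stable partition (strong bisimilarity classes):
  B0 = {m0}
  B1 = {m1}
  B2 = {m2}
  B3 = {m3, n3}
  B4 = {n0}
  B5 = {n1}
  B6 = {n2}
m0 ∈ B0, n0 ∈ B4 → different blocks

NO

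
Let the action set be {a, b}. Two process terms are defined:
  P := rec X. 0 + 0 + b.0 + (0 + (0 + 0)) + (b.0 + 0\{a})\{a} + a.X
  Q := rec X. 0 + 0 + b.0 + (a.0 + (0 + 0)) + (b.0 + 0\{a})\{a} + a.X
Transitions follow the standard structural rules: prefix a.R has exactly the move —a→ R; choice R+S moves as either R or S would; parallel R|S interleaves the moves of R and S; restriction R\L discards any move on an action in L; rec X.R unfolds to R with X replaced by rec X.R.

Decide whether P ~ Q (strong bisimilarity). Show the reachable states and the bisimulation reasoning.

Reachable graph of P (3 states):
  u0 = rec X. 0 + 0 + b.0 + (0 + (0 + 0)) + (b.0 + 0\{a})\{a} + a.X ⊢ =a=> u0, =b=> u1, =b=> u2
  u1 = 0 ⊢ ∅
  u2 = 0\{a} ⊢ ∅
Reachable graph of Q (3 states):
  v0 = rec X. 0 + 0 + b.0 + (a.0 + (0 + 0)) + (b.0 + 0\{a})\{a} + a.X ⊢ =a=> v0, =a=> v1, =b=> v1, =b=> v2
  v1 = 0 ⊢ ∅
  v2 = 0\{a} ⊢ ∅
Partition-refinement fixed point:
  B0 = {u0}
  B1 = {u1, u2, v1, v2}
  B2 = {v0}
u0 ∈ B0, v0 ∈ B2 → different blocks

NO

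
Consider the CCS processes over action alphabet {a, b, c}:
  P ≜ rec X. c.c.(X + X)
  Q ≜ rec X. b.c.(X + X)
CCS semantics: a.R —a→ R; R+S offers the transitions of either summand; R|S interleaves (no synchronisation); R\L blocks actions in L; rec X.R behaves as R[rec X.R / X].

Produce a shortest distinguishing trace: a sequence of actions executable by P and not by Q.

Reachable graph of P (3 states):
  p0 = rec X. c.c.(X + X) has moves —c→ p1
  p1 = c.((rec X. c.c.(X + X)) + (rec X. c.c.(X + X))) has moves —c→ p2
  p2 = (rec X. c.c.(X + X)) + (rec X. c.c.(X + X)) has moves —c→ p1
Reachable graph of Q (3 states):
  q0 = rec X. b.c.(X + X) has moves —b→ q1
  q1 = c.((rec X. b.c.(X + X)) + (rec X. b.c.(X + X))) has moves —c→ q2
  q2 = (rec X. b.c.(X + X)) + (rec X. b.c.(X + X)) has moves —b→ q1
Trace ⟨c⟩ through P, begin at {p0}:
  after c @ step 1: {p1}
  P completes σ.
Trace ⟨c⟩ through Q, begin at {q0}:
  after c @ step 1: no successor for Q

c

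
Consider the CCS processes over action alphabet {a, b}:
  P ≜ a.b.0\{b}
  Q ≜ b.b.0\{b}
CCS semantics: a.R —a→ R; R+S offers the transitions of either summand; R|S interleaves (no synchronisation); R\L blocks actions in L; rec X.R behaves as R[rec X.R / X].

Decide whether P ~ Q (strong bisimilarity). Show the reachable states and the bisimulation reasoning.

P ≁ Q

Reachable graph of P (3 states):
  s0 = a.b.0\{b} has moves --a--▸ s1
  s1 = b.0\{b} has moves --b--▸ s2
  s2 = 0\{b} has moves ·
Reachable graph of Q (3 states):
  t0 = b.b.0\{b} has moves --b--▸ t1
  t1 = b.0\{b} has moves --b--▸ t2
  t2 = 0\{b} has moves ·
Bisimilarity quotient blocks:
  B0 = {s0}
  B1 = {s1, t1}
  B2 = {s2, t2}
  B3 = {t0}
s0 ∈ B0, t0 ∈ B3 → different blocks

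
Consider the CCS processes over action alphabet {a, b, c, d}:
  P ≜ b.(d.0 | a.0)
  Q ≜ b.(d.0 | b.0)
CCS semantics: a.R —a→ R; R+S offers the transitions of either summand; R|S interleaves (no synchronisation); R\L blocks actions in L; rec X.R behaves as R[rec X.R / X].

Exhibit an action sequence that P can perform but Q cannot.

ba

Reachable graph of P (5 states):
  m0 = b.(d.0 | a.0) → =b=> m1
  m1 = d.0 | a.0 → =a=> m2, =d=> m3
  m2 = d.0 | 0 → =d=> m4
  m3 = 0 | a.0 → =a=> m4
  m4 = 0 | 0 → (no moves)
Reachable graph of Q (5 states):
  n0 = b.(d.0 | b.0) → =b=> n1
  n1 = d.0 | b.0 → =b=> n2, =d=> n3
  n2 = d.0 | 0 → =d=> n4
  n3 = 0 | b.0 → =b=> n4
  n4 = 0 | 0 → (no moves)
Run σ = ⟨ba⟩ on P: start {m0}
  after b @ step 1: {m1}
  after a @ step 2: {m2}
  P completes σ.
Run σ = ⟨ba⟩ on Q: start {n0}
  after b @ step 1: {n1}
  after a @ step 2: ∅ (Q stuck)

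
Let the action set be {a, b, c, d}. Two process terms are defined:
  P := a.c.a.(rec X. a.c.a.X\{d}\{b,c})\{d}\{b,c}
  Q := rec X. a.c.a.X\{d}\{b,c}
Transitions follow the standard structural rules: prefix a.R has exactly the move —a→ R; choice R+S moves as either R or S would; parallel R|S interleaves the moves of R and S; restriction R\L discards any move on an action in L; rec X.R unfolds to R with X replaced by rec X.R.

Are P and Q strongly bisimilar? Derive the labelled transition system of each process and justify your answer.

P's transition system — 5 states:
  p0 = a.c.a.(rec X. a.c.a.X\{d}\{b,c})\{d}\{b,c} has moves -a-> p1
  p1 = c.a.(rec X. a.c.a.X\{d}\{b,c})\{d}\{b,c} has moves -c-> p2
  p2 = a.(rec X. a.c.a.X\{d}\{b,c})\{d}\{b,c} has moves -a-> p3
  p3 = (rec X. a.c.a.X\{d}\{b,c})\{d}\{b,c} has moves -a-> p4
  p4 = (c.a.(rec X. a.c.a.X\{d}\{b,c})\{d}\{b,c})\{d}\{b,c} has moves ·
Q's transition system — 5 states:
  q0 = rec X. a.c.a.X\{d}\{b,c} has moves -a-> q1
  q1 = c.a.(rec X. a.c.a.X\{d}\{b,c})\{d}\{b,c} has moves -c-> q2
  q2 = a.(rec X. a.c.a.X\{d}\{b,c})\{d}\{b,c} has moves -a-> q3
  q3 = (rec X. a.c.a.X\{d}\{b,c})\{d}\{b,c} has moves -a-> q4
  q4 = (c.a.(rec X. a.c.a.X\{d}\{b,c})\{d}\{b,c})\{d}\{b,c} has moves ·
Coarsest stable partition (strong bisimilarity classes):
  B0 = {p0, q0}
  B1 = {p1, q1}
  B2 = {p2, q2}
  B3 = {p3, q3}
  B4 = {p4, q4}
p0 ∈ B0, q0 ∈ B0 → same block

bisimilar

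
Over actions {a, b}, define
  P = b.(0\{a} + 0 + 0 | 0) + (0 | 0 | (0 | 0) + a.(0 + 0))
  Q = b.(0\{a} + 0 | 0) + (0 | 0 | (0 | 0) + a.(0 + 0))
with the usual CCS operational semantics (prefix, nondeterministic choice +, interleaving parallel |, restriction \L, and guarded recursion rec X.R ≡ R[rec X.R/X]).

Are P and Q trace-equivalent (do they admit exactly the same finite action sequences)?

trace-equivalent

LTS(P): 3 reachable states
  u0 = b.(0\{a} + 0 + 0 | 0) + (0 | 0 | (0 | 0) + a.(0 + 0)) → ··a··> u1, ··b··> u2
  u1 = 0 + 0 → ·
  u2 = 0\{a} + 0 + 0 | 0 → ·
LTS(Q): 3 reachable states
  v0 = b.(0\{a} + 0 | 0) + (0 | 0 | (0 | 0) + a.(0 + 0)) → ··a··> v1, ··b··> v2
  v1 = 0 + 0 → ·
  v2 = 0\{a} + 0 | 0 → ·
Bisimilarity quotient blocks:
  B0 = {u0, v0}
  B1 = {u1, u2, v1, v2}
u0 ∈ B0, v0 ∈ B0 → same block
Bisimilar ⇒ trace-equivalent.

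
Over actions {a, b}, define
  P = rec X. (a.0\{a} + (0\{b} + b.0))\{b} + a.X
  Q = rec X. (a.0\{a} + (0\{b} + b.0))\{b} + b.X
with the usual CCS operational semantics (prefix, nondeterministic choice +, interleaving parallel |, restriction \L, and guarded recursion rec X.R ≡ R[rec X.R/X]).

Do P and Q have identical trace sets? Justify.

LTS(P): 2 reachable states
  s0 = rec X. (a.0\{a} + (0\{b} + b.0))\{b} + a.X :: --a--▸ s0, --a--▸ s1
  s1 = 0\{a}\{b} :: ·
LTS(Q): 2 reachable states
  t0 = rec X. (a.0\{a} + (0\{b} + b.0))\{b} + b.X :: --a--▸ t1, --b--▸ t0
  t1 = 0\{a}\{b} :: ·
Trace ⟨aa⟩ through P, begin at {s0}:
  [1] a ⇒ {s0, s1}
  [2] a ⇒ {s0, s1}
  ✓ P
Trace ⟨aa⟩ through Q, begin at {t0}:
  [1] a ⇒ {t1}
  [2] a ⇒ ∅ (Q stuck)

trace-distinct — witness ⟨aa⟩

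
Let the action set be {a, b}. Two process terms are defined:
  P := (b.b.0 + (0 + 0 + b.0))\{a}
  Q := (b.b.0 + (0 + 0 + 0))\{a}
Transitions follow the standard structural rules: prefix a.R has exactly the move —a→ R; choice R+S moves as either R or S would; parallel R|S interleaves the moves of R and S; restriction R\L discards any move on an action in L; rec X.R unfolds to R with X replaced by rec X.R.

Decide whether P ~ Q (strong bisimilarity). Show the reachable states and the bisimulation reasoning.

Reachable graph of P (3 states):
  s0 = (b.b.0 + (0 + 0 + b.0))\{a} ⊢ —b→ s1, —b→ s2
  s1 = (b.0)\{a} ⊢ —b→ s2
  s2 = 0\{a} ⊢ ·
Reachable graph of Q (3 states):
  t0 = (b.b.0 + (0 + 0 + 0))\{a} ⊢ —b→ t1
  t1 = (b.0)\{a} ⊢ —b→ t2
  t2 = 0\{a} ⊢ ·
Coarsest stable partition (strong bisimilarity classes):
  B0 = {s0}
  B1 = {s2, t2}
  B2 = {s1, t1}
  B3 = {t0}
s0 ∈ B0, t0 ∈ B3 → different blocks

not bisimilar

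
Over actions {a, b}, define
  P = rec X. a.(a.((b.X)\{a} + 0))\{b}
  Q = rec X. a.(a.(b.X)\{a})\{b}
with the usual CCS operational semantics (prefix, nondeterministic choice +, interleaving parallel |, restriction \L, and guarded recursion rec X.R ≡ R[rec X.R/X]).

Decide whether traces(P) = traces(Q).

traces(P) = traces(Q)

LTS(P): 3 reachable states
  s0 = rec X. a.(a.((b.X)\{a} + 0))\{b} → ··a··> s1
  s1 = (a.((b.(rec X. a.(a.((b.X)\{a} + 0))\{b}))\{a} + 0))\{b} → ··a··> s2
  s2 = ((b.(rec X. a.(a.((b.X)\{a} + 0))\{b}))\{a} + 0)\{b} → ∅
LTS(Q): 3 reachable states
  t0 = rec X. a.(a.(b.X)\{a})\{b} → ··a··> t1
  t1 = (a.(b.(rec X. a.(a.(b.X)\{a})\{b}))\{a})\{b} → ··a··> t2
  t2 = (b.(rec X. a.(a.(b.X)\{a})\{b}))\{a}\{b} → ∅
Bisimilarity quotient blocks:
  B0 = {s0, t0}
  B1 = {s1, t1}
  B2 = {s2, t2}
s0 ∈ B0, t0 ∈ B0 → same block
Bisimilar ⇒ trace-equivalent.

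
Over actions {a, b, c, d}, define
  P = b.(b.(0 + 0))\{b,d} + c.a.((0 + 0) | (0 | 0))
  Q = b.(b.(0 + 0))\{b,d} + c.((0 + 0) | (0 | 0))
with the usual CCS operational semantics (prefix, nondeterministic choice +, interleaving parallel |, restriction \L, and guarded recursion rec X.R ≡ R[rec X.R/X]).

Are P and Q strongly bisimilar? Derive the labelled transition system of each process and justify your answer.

not bisimilar

P's transition system — 4 states:
  p0 = b.(b.(0 + 0))\{b,d} + c.a.((0 + 0) | (0 | 0)) → =b=> p1, =c=> p2
  p1 = (b.(0 + 0))\{b,d} → (no moves)
  p2 = a.((0 + 0) | (0 | 0)) → =a=> p3
  p3 = (0 + 0) | (0 | 0) → (no moves)
Q's transition system — 3 states:
  q0 = b.(b.(0 + 0))\{b,d} + c.((0 + 0) | (0 | 0)) → =b=> q1, =c=> q2
  q1 = (b.(0 + 0))\{b,d} → (no moves)
  q2 = (0 + 0) | (0 | 0) → (no moves)
Coarsest stable partition (strong bisimilarity classes):
  B0 = {p0}
  B1 = {p2}
  B2 = {p1, p3, q1, q2}
  B3 = {q0}
p0 ∈ B0, q0 ∈ B3 → different blocks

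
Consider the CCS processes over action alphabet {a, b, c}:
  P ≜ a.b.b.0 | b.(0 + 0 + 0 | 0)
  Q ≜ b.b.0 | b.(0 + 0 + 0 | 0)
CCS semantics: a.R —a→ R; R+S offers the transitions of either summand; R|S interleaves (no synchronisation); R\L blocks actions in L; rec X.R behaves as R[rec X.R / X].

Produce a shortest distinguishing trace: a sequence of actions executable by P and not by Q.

LTS(P): 8 reachable states
  s0 = a.b.b.0 | b.(0 + 0 + 0 | 0) :: ··a··> s1, ··b··> s2
  s1 = b.b.0 | b.(0 + 0 + 0 | 0) :: ··b··> s3, ··b··> s4
  s2 = a.b.b.0 | (0 + 0 + 0 | 0) :: ··a··> s4
  s3 = b.0 | b.(0 + 0 + 0 | 0) :: ··b··> s5, ··b··> s6
  s4 = b.b.0 | (0 + 0 + 0 | 0) :: ··b··> s6
  s5 = 0 | b.(0 + 0 + 0 | 0) :: ··b··> s7
  s6 = b.0 | (0 + 0 + 0 | 0) :: ··b··> s7
  s7 = 0 | (0 + 0 + 0 | 0) :: (no moves)
LTS(Q): 6 reachable states
  t0 = b.b.0 | b.(0 + 0 + 0 | 0) :: ··b··> t1, ··b··> t2
  t1 = b.0 | b.(0 + 0 + 0 | 0) :: ··b··> t3, ··b··> t4
  t2 = b.b.0 | (0 + 0 + 0 | 0) :: ··b··> t4
  t3 = 0 | b.(0 + 0 + 0 | 0) :: ··b··> t5
  t4 = b.0 | (0 + 0 + 0 | 0) :: ··b··> t5
  t5 = 0 | (0 + 0 + 0 | 0) :: (no moves)
Run σ = ⟨a⟩ on P: start {s0}
  step 1 (a): {s1}
  P completes σ.
Run σ = ⟨a⟩ on Q: start {t0}
  step 1 (a): ∅  — Q cannot continue

a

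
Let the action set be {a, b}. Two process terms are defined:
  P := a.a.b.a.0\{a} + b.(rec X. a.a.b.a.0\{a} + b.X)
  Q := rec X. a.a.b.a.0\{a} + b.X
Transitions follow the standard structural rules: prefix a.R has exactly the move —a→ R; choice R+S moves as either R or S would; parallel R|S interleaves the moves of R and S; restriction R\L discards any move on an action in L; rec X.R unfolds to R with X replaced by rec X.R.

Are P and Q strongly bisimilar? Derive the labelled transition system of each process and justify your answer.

P ~ Q

P's transition system — 6 states:
  s0 = a.a.b.a.0\{a} + b.(rec X. a.a.b.a.0\{a} + b.X) | =a=> s1, =b=> s2
  s1 = a.b.a.0\{a} | =a=> s3
  s2 = rec X. a.a.b.a.0\{a} + b.X | =a=> s1, =b=> s2
  s3 = b.a.0\{a} | =b=> s4
  s4 = a.0\{a} | =a=> s5
  s5 = 0\{a} | ·
Q's transition system — 5 states:
  t0 = rec X. a.a.b.a.0\{a} + b.X | =a=> t1, =b=> t0
  t1 = a.b.a.0\{a} | =a=> t2
  t2 = b.a.0\{a} | =b=> t3
  t3 = a.0\{a} | =a=> t4
  t4 = 0\{a} | ·
Coarsest stable partition (strong bisimilarity classes):
  B0 = {s0, s2, t0}
  B1 = {s1, t1}
  B2 = {s3, t2}
  B3 = {s4, t3}
  B4 = {s5, t4}
s0 ∈ B0, t0 ∈ B0 → same block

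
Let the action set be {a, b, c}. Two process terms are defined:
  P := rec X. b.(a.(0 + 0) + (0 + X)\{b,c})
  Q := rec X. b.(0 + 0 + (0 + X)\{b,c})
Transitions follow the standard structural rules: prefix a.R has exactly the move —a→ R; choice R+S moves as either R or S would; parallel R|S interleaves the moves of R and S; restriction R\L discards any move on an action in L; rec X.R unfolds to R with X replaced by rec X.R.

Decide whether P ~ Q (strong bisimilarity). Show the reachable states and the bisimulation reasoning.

Reachable graph of P (3 states):
  s0 = rec X. b.(a.(0 + 0) + (0 + X)\{b,c}) :: ··b··> s1
  s1 = a.(0 + 0) + (0 + (rec X. b.(a.(0 + 0) + (0 + X)\{b,c})))\{b,c} :: ··a··> s2
  s2 = 0 + 0 :: ·
Reachable graph of Q (2 states):
  t0 = rec X. b.(0 + 0 + (0 + X)\{b,c}) :: ··b··> t1
  t1 = 0 + 0 + (0 + (rec X. b.(0 + 0 + (0 + X)\{b,c})))\{b,c} :: ·
Bisimilarity quotient blocks:
  B0 = {s0}
  B1 = {s1}
  B2 = {s2, t1}
  B3 = {t0}
s0 ∈ B0, t0 ∈ B3 → different blocks

P ≁ Q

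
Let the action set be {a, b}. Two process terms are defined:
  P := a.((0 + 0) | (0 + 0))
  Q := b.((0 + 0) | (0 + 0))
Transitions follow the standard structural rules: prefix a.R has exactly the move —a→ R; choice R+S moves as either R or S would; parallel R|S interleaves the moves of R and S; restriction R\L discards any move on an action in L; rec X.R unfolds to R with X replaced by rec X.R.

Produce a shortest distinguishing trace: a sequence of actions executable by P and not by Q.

Reachable graph of P (2 states):
  m0 = a.((0 + 0) | (0 + 0)) → -a-> m1
  m1 = (0 + 0) | (0 + 0) → deadlocked
Reachable graph of Q (2 states):
  n0 = b.((0 + 0) | (0 + 0)) → -b-> n1
  n1 = (0 + 0) | (0 + 0) → deadlocked
Run σ = ⟨a⟩ on P: start {m0}
  [1] a ⇒ {m1}
  — P admits the full trace.
Run σ = ⟨a⟩ on Q: start {n0}
  [1] a ⇒ ∅ (Q stuck)

a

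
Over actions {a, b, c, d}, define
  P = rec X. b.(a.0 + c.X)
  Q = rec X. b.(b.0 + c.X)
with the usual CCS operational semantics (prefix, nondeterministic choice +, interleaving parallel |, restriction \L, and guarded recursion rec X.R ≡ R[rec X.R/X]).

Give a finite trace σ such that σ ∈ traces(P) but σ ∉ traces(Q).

LTS(P): 3 reachable states
  s0 = rec X. b.(a.0 + c.X) | =b=> s1
  s1 = a.0 + c.(rec X. b.(a.0 + c.X)) | =a=> s2, =c=> s0
  s2 = 0 | ·
LTS(Q): 3 reachable states
  t0 = rec X. b.(b.0 + c.X) | =b=> t1
  t1 = b.0 + c.(rec X. b.(b.0 + c.X)) | =b=> t2, =c=> t0
  t2 = 0 | ·
Trace ⟨ba⟩ through P, begin at {s0}:
  after b @ step 1: {s1}
  after a @ step 2: {s2}
  ✓ P
Trace ⟨ba⟩ through Q, begin at {t0}:
  after b @ step 1: {t1}
  after a @ step 2: no successor for Q

ba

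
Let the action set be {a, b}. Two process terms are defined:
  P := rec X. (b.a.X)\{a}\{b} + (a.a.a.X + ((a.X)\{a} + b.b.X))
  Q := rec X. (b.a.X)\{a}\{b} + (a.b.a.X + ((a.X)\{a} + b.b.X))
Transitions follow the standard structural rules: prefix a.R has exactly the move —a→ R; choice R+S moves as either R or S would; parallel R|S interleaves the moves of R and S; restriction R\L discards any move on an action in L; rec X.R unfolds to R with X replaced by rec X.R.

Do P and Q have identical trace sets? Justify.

traces(P) ≠ traces(Q) — witness ⟨aa⟩

P's transition system — 4 states:
  m0 = rec X. (b.a.X)\{a}\{b} + (a.a.a.X + ((a.X)\{a} + b.b.X)) :: —a→ m1, —b→ m2
  m1 = a.a.(rec X. (b.a.X)\{a}\{b} + (a.a.a.X + ((a.X)\{a} + b.b.X))) :: —a→ m3
  m2 = b.(rec X. (b.a.X)\{a}\{b} + (a.a.a.X + ((a.X)\{a} + b.b.X))) :: —b→ m0
  m3 = a.(rec X. (b.a.X)\{a}\{b} + (a.a.a.X + ((a.X)\{a} + b.b.X))) :: —a→ m0
Q's transition system — 4 states:
  n0 = rec X. (b.a.X)\{a}\{b} + (a.b.a.X + ((a.X)\{a} + b.b.X)) :: —a→ n1, —b→ n2
  n1 = b.a.(rec X. (b.a.X)\{a}\{b} + (a.b.a.X + ((a.X)\{a} + b.b.X))) :: —b→ n3
  n2 = b.(rec X. (b.a.X)\{a}\{b} + (a.b.a.X + ((a.X)\{a} + b.b.X))) :: —b→ n0
  n3 = a.(rec X. (b.a.X)\{a}\{b} + (a.b.a.X + ((a.X)\{a} + b.b.X))) :: —a→ n0
Trace ⟨aa⟩ through P, begin at {m0}:
  after a @ step 1: {m1}
  after a @ step 2: {m3}
  ✓ P
Trace ⟨aa⟩ through Q, begin at {n0}:
  after a @ step 1: {n1}
  after a @ step 2: ∅ (Q stuck)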